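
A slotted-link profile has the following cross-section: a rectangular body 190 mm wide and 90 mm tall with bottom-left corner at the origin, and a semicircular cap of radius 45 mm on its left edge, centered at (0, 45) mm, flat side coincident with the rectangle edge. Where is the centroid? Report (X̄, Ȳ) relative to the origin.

rectangular body: A = 190 × 90 = 17100.00, centroid at (95.00, 45.00).
semicircular end: A = ½π·45² = 3180.86, centroid at (-19.10, 45.00).
ΣA = 20280.86 mm²
ΣAX̄ = (17100.00)(95.00) + (3180.86)(-19.10) = 1563750.00 mm³
ΣAȲ = (17100.00)(45.00) + (3180.86)(45.00) = 912638.82 mm³
X̄ = 1563750.00 / 20280.86 = 77.10 mm
Ȳ = 912638.82 / 20280.86 = 45.00 mm

X̄ = 77.10 mm, Ȳ = 45.00 mm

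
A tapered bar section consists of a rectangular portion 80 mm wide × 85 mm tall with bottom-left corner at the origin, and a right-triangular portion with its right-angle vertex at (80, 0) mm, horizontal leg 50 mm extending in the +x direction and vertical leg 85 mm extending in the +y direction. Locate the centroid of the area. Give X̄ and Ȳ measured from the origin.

rectangular portion: A = 80 × 85 = 6800.00, centroid at (40.00, 42.50).
triangular portion: A = ½·50·85 = 2125.00, centroid at (96.67, 28.33).
ΣA = 8925.00 mm², ΣAX̄ = 477416.67 mm³, ΣAȲ = 349208.33 mm³.
X̄ = 477416.67/8925.00 = 53.49 mm; Ȳ = 349208.33/8925.00 = 39.13 mm.

X̄ = 53.49 mm, Ȳ = 39.13 mm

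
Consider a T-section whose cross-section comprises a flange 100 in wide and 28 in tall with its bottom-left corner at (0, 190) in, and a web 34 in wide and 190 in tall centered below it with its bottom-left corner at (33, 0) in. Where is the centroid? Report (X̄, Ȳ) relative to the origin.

X̄ = 50.00 in, Ȳ = 127.96 in

web: A = 34 × 190 = 6460.00, centroid at (50.00, 95.00).
flange: A = 100 × 28 = 2800.00, centroid at (50.00, 204.00).
ΣA = 9260.00 in²
ΣAX̄ = (6460.00)(50.00) + (2800.00)(50.00) = 463000.00 in³
ΣAȲ = (6460.00)(95.00) + (2800.00)(204.00) = 1184900.00 in³
X̄ = 463000.00 / 9260.00 = 50.00 in
Ȳ = 1184900.00 / 9260.00 = 127.96 in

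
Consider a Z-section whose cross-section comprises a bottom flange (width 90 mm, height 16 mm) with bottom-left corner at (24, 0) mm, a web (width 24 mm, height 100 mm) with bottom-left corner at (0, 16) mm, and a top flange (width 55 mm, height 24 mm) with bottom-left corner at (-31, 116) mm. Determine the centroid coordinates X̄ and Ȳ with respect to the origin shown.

Part | A | x̄ᵢ | ȳᵢ | A·x̄ᵢ | A·ȳᵢ
bottom flange | 1440.00 | 69.00 | 8.00 | 99360.00 | 11520.00
web | 2400.00 | 12.00 | 66.00 | 28800.00 | 158400.00
top flange | 1320.00 | -3.50 | 128.00 | -4620.00 | 168960.00
Σ | 5160.00 |  |  | 123540.00 | 338880.00
X̄ = 123540.00 / 5160.00 = 23.94 mm
Ȳ = 338880.00 / 5160.00 = 65.67 mm

X̄ = 23.94 mm, Ȳ = 65.67 mm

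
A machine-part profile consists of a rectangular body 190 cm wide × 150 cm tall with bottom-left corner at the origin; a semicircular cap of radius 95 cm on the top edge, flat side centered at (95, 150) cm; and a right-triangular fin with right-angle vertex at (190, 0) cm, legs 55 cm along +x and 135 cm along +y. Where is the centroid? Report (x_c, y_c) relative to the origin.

x_c = 104.07 cm, y_c = 107.84 cm

rectangular body: A = 190 × 150 = 28500.00, centroid at (95.00, 75.00).
semicircular top: A = ½π·95² = 14176.44, centroid at (95.00, 190.32).
triangular fin: A = ½·55·135 = 3712.50, centroid at (208.33, 45.00).
ΣA = 46388.94 cm², ΣAx_c = 4827699.00 cm³, ΣAy_c = 5002611.36 cm³.
x_c = 4827699.00/46388.94 = 104.07 cm; y_c = 5002611.36/46388.94 = 107.84 cm.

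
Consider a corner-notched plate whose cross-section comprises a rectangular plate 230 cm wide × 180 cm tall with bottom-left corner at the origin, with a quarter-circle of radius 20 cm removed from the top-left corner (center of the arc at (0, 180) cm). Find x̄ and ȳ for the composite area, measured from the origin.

plate: A = 230 × 180 = 41400.00, centroid at (115.00, 90.00).
removed quarter-circle: A = −¼π·20² = -314.16, centroid at (8.49, 171.51).
ΣA = 41085.84 cm²
ΣAx̄ = (41400.00)(115.00) + (-314.16)(8.49) = 4758333.33 cm³
ΣAȳ = (41400.00)(90.00) + (-314.16)(171.51) = 3672118.00 cm³
x̄ = 4758333.33 / 41085.84 = 115.81 cm
ȳ = 3672118.00 / 41085.84 = 89.38 cm

x̄ = 115.81 cm, ȳ = 89.38 cm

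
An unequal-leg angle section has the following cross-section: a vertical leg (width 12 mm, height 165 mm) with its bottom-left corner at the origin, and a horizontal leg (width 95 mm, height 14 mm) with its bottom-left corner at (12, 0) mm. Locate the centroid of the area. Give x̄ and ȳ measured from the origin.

Part | A | x̄ᵢ | ȳᵢ | A·x̄ᵢ | A·ȳᵢ
vertical leg | 1980.00 | 6.00 | 82.50 | 11880.00 | 163350.00
horizontal leg | 1330.00 | 59.50 | 7.00 | 79135.00 | 9310.00
Σ | 3310.00 |  |  | 91015.00 | 172660.00
x̄ = 91015.00 / 3310.00 = 27.50 mm
ȳ = 172660.00 / 3310.00 = 52.16 mm

x̄ = 27.50 mm, ȳ = 52.16 mm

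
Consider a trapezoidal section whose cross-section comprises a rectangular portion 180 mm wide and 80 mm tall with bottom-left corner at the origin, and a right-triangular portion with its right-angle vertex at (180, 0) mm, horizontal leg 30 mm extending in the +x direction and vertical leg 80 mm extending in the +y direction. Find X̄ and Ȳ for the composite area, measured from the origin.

X̄ = 97.69 mm, Ȳ = 38.97 mm

Part | A | x̄ᵢ | ȳᵢ | A·x̄ᵢ | A·ȳᵢ
rectangular portion | 14400.00 | 90.00 | 40.00 | 1296000.00 | 576000.00
triangular portion | 1200.00 | 190.00 | 26.67 | 228000.00 | 32000.00
Σ | 15600.00 |  |  | 1524000.00 | 608000.00
X̄ = 1524000.00 / 15600.00 = 97.69 mm
Ȳ = 608000.00 / 15600.00 = 38.97 mm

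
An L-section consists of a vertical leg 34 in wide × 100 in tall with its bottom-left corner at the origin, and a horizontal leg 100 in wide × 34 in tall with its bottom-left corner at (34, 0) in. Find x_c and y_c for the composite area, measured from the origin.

x_c = 50.50 in, y_c = 33.50 in

vertical leg: A = 34 × 100 = 3400.00, centroid at (17.00, 50.00).
horizontal leg: A = 100 × 34 = 3400.00, centroid at (84.00, 17.00).
ΣA = 6800.00 in²
ΣAx_c = (3400.00)(17.00) + (3400.00)(84.00) = 343400.00 in³
ΣAy_c = (3400.00)(50.00) + (3400.00)(17.00) = 227800.00 in³
x_c = 343400.00 / 6800.00 = 50.50 in
y_c = 227800.00 / 6800.00 = 33.50 in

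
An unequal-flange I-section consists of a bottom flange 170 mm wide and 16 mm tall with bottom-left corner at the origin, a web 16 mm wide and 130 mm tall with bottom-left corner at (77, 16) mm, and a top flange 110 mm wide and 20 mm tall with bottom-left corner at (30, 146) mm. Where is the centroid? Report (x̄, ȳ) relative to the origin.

bottom flange: A = 170 × 16 = 2720.00, centroid at (85.00, 8.00).
web: A = 16 × 130 = 2080.00, centroid at (85.00, 81.00).
top flange: A = 110 × 20 = 2200.00, centroid at (85.00, 156.00).
ΣA = 7000.00 mm², ΣAx̄ = 595000.00 mm³, ΣAȳ = 533440.00 mm³.
x̄ = 595000.00/7000.00 = 85.00 mm; ȳ = 533440.00/7000.00 = 76.21 mm.

x̄ = 85.00 mm, ȳ = 76.21 mm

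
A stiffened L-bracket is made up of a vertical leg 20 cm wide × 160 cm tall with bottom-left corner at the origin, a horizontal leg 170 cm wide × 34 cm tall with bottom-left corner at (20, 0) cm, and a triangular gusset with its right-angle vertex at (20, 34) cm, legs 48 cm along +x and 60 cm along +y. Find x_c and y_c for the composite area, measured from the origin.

Part | A | x̄ᵢ | ȳᵢ | A·x̄ᵢ | A·ȳᵢ
vertical leg | 3200.00 | 10.00 | 80.00 | 32000.00 | 256000.00
horizontal leg | 5780.00 | 105.00 | 17.00 | 606900.00 | 98260.00
gusset | 1440.00 | 36.00 | 54.00 | 51840.00 | 77760.00
Σ | 10420.00 |  |  | 690740.00 | 432020.00
x_c = 690740.00 / 10420.00 = 66.29 cm
y_c = 432020.00 / 10420.00 = 41.46 cm

x_c = 66.29 cm, y_c = 41.46 cm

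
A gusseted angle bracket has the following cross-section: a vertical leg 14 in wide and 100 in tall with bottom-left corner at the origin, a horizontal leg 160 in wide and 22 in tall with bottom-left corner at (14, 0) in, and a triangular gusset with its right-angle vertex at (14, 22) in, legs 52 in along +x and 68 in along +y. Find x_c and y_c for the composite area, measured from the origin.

x_c = 59.22 in, y_c = 28.06 in

Part | A | x̄ᵢ | ȳᵢ | A·x̄ᵢ | A·ȳᵢ
vertical leg | 1400.00 | 7.00 | 50.00 | 9800.00 | 70000.00
horizontal leg | 3520.00 | 94.00 | 11.00 | 330880.00 | 38720.00
gusset | 1768.00 | 31.33 | 44.67 | 55397.33 | 78970.67
Σ | 6688.00 |  |  | 396077.33 | 187690.67
x_c = 396077.33 / 6688.00 = 59.22 in
y_c = 187690.67 / 6688.00 = 28.06 in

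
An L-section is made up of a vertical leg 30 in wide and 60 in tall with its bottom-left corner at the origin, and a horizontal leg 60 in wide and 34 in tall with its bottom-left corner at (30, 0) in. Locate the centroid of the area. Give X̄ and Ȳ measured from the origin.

X̄ = 38.91 in, Ȳ = 23.09 in

vertical leg: A = 30 × 60 = 1800.00, centroid at (15.00, 30.00).
horizontal leg: A = 60 × 34 = 2040.00, centroid at (60.00, 17.00).
ΣA = 3840.00 in²
ΣAX̄ = (1800.00)(15.00) + (2040.00)(60.00) = 149400.00 in³
ΣAȲ = (1800.00)(30.00) + (2040.00)(17.00) = 88680.00 in³
X̄ = 149400.00 / 3840.00 = 38.91 in
Ȳ = 88680.00 / 3840.00 = 23.09 in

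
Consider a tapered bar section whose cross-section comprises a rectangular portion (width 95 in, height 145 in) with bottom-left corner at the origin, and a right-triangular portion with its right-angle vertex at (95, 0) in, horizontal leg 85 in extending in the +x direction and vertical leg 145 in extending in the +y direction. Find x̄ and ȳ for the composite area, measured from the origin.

x̄ = 70.94 in, ȳ = 65.03 in

Part | A | x̄ᵢ | ȳᵢ | A·x̄ᵢ | A·ȳᵢ
rectangular portion | 13775.00 | 47.50 | 72.50 | 654312.50 | 998687.50
triangular portion | 6162.50 | 123.33 | 48.33 | 760041.67 | 297854.17
Σ | 19937.50 |  |  | 1414354.17 | 1296541.67
x̄ = 1414354.17 / 19937.50 = 70.94 in
ȳ = 1296541.67 / 19937.50 = 65.03 in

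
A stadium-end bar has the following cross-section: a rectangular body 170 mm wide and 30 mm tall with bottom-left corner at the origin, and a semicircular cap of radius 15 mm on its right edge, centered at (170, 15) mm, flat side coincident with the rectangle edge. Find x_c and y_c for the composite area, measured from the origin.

rectangular body: A = 170 × 30 = 5100.00, centroid at (85.00, 15.00).
semicircular end: A = ½π·15² = 353.43, centroid at (176.37, 15.00).
ΣA = 5453.43 mm²
ΣAx_c = (5100.00)(85.00) + (353.43)(176.37) = 495832.96 mm³
ΣAy_c = (5100.00)(15.00) + (353.43)(15.00) = 81801.44 mm³
x_c = 495832.96 / 5453.43 = 90.92 mm
y_c = 81801.44 / 5453.43 = 15.00 mm

x_c = 90.92 mm, y_c = 15.00 mm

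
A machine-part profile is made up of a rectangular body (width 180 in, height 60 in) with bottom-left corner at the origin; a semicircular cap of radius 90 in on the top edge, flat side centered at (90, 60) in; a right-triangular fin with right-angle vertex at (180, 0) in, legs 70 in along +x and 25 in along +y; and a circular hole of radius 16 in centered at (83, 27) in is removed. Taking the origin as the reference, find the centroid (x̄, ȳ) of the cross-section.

Part | A | x̄ᵢ | ȳᵢ | A·x̄ᵢ | A·ȳᵢ
rectangular body | 10800.00 | 90.00 | 30.00 | 972000.00 | 324000.00
semicircular top | 12723.45 | 90.00 | 98.20 | 1145110.52 | 1249407.01
triangular fin | 875.00 | 203.33 | 8.33 | 177916.67 | 7291.67
hole | -804.25 | 83.00 | 27.00 | -66752.56 | -21714.69
Σ | 23594.20 |  |  | 2228274.63 | 1558983.99
x̄ = 2228274.63 / 23594.20 = 94.44 in
ȳ = 1558983.99 / 23594.20 = 66.07 in

x̄ = 94.44 in, ȳ = 66.07 in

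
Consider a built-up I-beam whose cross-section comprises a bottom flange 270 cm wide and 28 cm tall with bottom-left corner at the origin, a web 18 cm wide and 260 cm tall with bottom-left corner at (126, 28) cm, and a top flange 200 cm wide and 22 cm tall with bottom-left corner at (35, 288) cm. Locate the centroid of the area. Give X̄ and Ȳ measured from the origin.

Part | A | x̄ᵢ | ȳᵢ | A·x̄ᵢ | A·ȳᵢ
bottom flange | 7560.00 | 135.00 | 14.00 | 1020600.00 | 105840.00
web | 4680.00 | 135.00 | 158.00 | 631800.00 | 739440.00
top flange | 4400.00 | 135.00 | 299.00 | 594000.00 | 1315600.00
Σ | 16640.00 |  |  | 2246400.00 | 2160880.00
X̄ = 2246400.00 / 16640.00 = 135.00 cm
Ȳ = 2160880.00 / 16640.00 = 129.86 cm

X̄ = 135.00 cm, Ȳ = 129.86 cm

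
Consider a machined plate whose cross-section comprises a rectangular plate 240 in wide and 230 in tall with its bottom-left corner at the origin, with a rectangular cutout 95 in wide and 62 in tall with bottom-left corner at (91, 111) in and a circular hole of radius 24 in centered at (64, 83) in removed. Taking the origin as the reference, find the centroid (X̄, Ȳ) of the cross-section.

Part | A | x̄ᵢ | ȳᵢ | A·x̄ᵢ | A·ȳᵢ
plate | 55200.00 | 120.00 | 115.00 | 6624000.00 | 6348000.00
hole 1 | -5890.00 | 138.50 | 142.00 | -815765.00 | -836380.00
hole 2 | -1809.56 | 64.00 | 83.00 | -115811.67 | -150193.26
Σ | 47500.44 |  |  | 5692423.33 | 5361426.74
X̄ = 5692423.33 / 47500.44 = 119.84 in
Ȳ = 5361426.74 / 47500.44 = 112.87 in

X̄ = 119.84 in, Ȳ = 112.87 in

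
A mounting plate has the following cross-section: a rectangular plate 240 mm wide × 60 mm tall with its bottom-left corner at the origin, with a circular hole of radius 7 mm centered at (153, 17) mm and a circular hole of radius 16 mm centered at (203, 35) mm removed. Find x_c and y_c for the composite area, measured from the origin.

x_c = 114.66 mm, y_c = 29.85 mm

Part | A | x̄ᵢ | ȳᵢ | A·x̄ᵢ | A·ȳᵢ
plate | 14400.00 | 120.00 | 30.00 | 1728000.00 | 432000.00
hole 1 | -153.94 | 153.00 | 17.00 | -23552.52 | -2616.95
hole 2 | -804.25 | 203.00 | 35.00 | -163262.29 | -28148.67
Σ | 13441.81 |  |  | 1541185.19 | 401234.38
x_c = 1541185.19 / 13441.81 = 114.66 mm
y_c = 401234.38 / 13441.81 = 29.85 mm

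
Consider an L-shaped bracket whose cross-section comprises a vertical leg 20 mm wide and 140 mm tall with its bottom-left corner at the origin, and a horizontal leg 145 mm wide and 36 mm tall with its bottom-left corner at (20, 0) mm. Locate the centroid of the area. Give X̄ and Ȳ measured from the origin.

vertical leg: A = 20 × 140 = 2800.00, centroid at (10.00, 70.00).
horizontal leg: A = 145 × 36 = 5220.00, centroid at (92.50, 18.00).
ΣA = 8020.00 mm²
ΣAX̄ = (2800.00)(10.00) + (5220.00)(92.50) = 510850.00 mm³
ΣAȲ = (2800.00)(70.00) + (5220.00)(18.00) = 289960.00 mm³
X̄ = 510850.00 / 8020.00 = 63.70 mm
Ȳ = 289960.00 / 8020.00 = 36.15 mm

X̄ = 63.70 mm, Ȳ = 36.15 mm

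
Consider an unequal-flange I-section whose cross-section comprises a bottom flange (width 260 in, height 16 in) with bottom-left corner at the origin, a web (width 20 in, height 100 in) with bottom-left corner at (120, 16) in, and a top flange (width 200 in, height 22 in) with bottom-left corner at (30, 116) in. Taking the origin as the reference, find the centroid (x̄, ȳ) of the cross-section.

x̄ = 130.00 in, ȳ = 68.57 in

bottom flange: A = 260 × 16 = 4160.00, centroid at (130.00, 8.00).
web: A = 20 × 100 = 2000.00, centroid at (130.00, 66.00).
top flange: A = 200 × 22 = 4400.00, centroid at (130.00, 127.00).
ΣA = 10560.00 in²
ΣAx̄ = (4160.00)(130.00) + (2000.00)(130.00) + (4400.00)(130.00) = 1372800.00 in³
ΣAȳ = (4160.00)(8.00) + (2000.00)(66.00) + (4400.00)(127.00) = 724080.00 in³
x̄ = 1372800.00 / 10560.00 = 130.00 in
ȳ = 724080.00 / 10560.00 = 68.57 in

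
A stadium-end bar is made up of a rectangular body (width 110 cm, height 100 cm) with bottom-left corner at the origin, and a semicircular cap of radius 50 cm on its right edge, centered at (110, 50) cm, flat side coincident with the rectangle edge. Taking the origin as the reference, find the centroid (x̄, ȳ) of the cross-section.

Part | A | x̄ᵢ | ȳᵢ | A·x̄ᵢ | A·ȳᵢ
rectangular body | 11000.00 | 55.00 | 50.00 | 605000.00 | 550000.00
semicircular end | 3926.99 | 131.22 | 50.00 | 515302.32 | 196349.54
Σ | 14926.99 |  |  | 1120302.32 | 746349.54
x̄ = 1120302.32 / 14926.99 = 75.05 cm
ȳ = 746349.54 / 14926.99 = 50.00 cm

x̄ = 75.05 cm, ȳ = 50.00 cm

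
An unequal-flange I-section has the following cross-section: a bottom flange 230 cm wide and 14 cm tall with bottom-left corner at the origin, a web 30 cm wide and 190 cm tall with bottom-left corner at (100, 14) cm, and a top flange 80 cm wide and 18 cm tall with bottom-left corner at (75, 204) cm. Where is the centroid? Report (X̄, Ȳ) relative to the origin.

bottom flange: A = 230 × 14 = 3220.00, centroid at (115.00, 7.00).
web: A = 30 × 190 = 5700.00, centroid at (115.00, 109.00).
top flange: A = 80 × 18 = 1440.00, centroid at (115.00, 213.00).
ΣA = 10360.00 cm²
ΣAX̄ = (3220.00)(115.00) + (5700.00)(115.00) + (1440.00)(115.00) = 1191400.00 cm³
ΣAȲ = (3220.00)(7.00) + (5700.00)(109.00) + (1440.00)(213.00) = 950560.00 cm³
X̄ = 1191400.00 / 10360.00 = 115.00 cm
Ȳ = 950560.00 / 10360.00 = 91.75 cm

X̄ = 115.00 cm, Ȳ = 91.75 cm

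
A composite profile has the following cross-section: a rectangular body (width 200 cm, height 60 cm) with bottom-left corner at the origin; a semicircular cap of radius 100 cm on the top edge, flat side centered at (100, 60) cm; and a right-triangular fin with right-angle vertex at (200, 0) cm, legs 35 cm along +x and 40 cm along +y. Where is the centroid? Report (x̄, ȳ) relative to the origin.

rectangular body: A = 200 × 60 = 12000.00, centroid at (100.00, 30.00).
semicircular top: A = ½π·100² = 15707.96, centroid at (100.00, 102.44).
triangular fin: A = ½·35·40 = 700.00, centroid at (211.67, 13.33).
ΣA = 28407.96 cm², ΣAx̄ = 2918962.99 cm³, ΣAȳ = 1978477.80 cm³.
x̄ = 2918962.99/28407.96 = 102.75 cm; ȳ = 1978477.80/28407.96 = 69.65 cm.

x̄ = 102.75 cm, ȳ = 69.65 cm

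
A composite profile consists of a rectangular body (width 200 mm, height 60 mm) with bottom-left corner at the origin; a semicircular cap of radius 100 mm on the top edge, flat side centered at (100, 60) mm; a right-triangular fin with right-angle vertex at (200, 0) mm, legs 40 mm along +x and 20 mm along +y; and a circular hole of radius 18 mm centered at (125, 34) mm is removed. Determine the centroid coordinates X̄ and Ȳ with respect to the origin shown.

X̄ = 100.73 mm, Ȳ = 71.51 mm

rectangular body: A = 200 × 60 = 12000.00, centroid at (100.00, 30.00).
semicircular top: A = ½π·100² = 15707.96, centroid at (100.00, 102.44).
triangular fin: A = ½·40·20 = 400.00, centroid at (213.33, 6.67).
hole: A = −π·18² = -1017.88, centroid at (125.00, 34.00).
ΣA = 27090.09 mm²
ΣAX̄ = (12000.00)(100.00) + (15707.96)(100.00) + (400.00)(213.33) + (-1017.88)(125.00) = 2728895.16 mm³
ΣAȲ = (12000.00)(30.00) + (15707.96)(102.44) + (400.00)(6.67) + (-1017.88)(34.00) = 1937203.34 mm³
X̄ = 2728895.16 / 27090.09 = 100.73 mm
Ȳ = 1937203.34 / 27090.09 = 71.51 mm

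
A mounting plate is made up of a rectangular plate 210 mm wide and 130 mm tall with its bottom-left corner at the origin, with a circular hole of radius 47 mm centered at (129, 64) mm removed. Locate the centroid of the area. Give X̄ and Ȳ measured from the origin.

plate: A = 210 × 130 = 27300.00, centroid at (105.00, 65.00).
hole: A = −π·47² = -6939.78, centroid at (129.00, 64.00).
ΣA = 20360.22 mm², ΣAX̄ = 1971268.62 mm³, ΣAȲ = 1330354.20 mm³.
X̄ = 1971268.62/20360.22 = 96.82 mm; Ȳ = 1330354.20/20360.22 = 65.34 mm.

X̄ = 96.82 mm, Ȳ = 65.34 mm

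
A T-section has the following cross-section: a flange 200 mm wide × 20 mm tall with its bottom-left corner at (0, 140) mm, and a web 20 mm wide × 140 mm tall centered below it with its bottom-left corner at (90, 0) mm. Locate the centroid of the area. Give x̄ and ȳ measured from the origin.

web: A = 20 × 140 = 2800.00, centroid at (100.00, 70.00).
flange: A = 200 × 20 = 4000.00, centroid at (100.00, 150.00).
ΣA = 6800.00 mm², ΣAx̄ = 680000.00 mm³, ΣAȳ = 796000.00 mm³.
x̄ = 680000.00/6800.00 = 100.00 mm; ȳ = 796000.00/6800.00 = 117.06 mm.

x̄ = 100.00 mm, ȳ = 117.06 mm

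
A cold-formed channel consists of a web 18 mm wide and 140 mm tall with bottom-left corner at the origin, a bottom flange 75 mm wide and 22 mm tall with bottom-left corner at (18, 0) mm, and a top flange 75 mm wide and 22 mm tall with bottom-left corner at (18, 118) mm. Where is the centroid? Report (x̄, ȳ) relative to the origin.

x̄ = 35.37 mm, ȳ = 70.00 mm

web: A = 18 × 140 = 2520.00, centroid at (9.00, 70.00).
bottom flange: A = 75 × 22 = 1650.00, centroid at (55.50, 11.00).
top flange: A = 75 × 22 = 1650.00, centroid at (55.50, 129.00).
ΣA = 5820.00 mm², ΣAx̄ = 205830.00 mm³, ΣAȳ = 407400.00 mm³.
x̄ = 205830.00/5820.00 = 35.37 mm; ȳ = 407400.00/5820.00 = 70.00 mm.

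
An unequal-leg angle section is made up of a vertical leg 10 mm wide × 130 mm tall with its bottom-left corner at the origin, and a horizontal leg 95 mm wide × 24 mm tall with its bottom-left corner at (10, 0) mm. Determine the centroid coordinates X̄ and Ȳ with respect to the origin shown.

vertical leg: A = 10 × 130 = 1300.00, centroid at (5.00, 65.00).
horizontal leg: A = 95 × 24 = 2280.00, centroid at (57.50, 12.00).
ΣA = 3580.00 mm²
ΣAX̄ = (1300.00)(5.00) + (2280.00)(57.50) = 137600.00 mm³
ΣAȲ = (1300.00)(65.00) + (2280.00)(12.00) = 111860.00 mm³
X̄ = 137600.00 / 3580.00 = 38.44 mm
Ȳ = 111860.00 / 3580.00 = 31.25 mm

X̄ = 38.44 mm, Ȳ = 31.25 mm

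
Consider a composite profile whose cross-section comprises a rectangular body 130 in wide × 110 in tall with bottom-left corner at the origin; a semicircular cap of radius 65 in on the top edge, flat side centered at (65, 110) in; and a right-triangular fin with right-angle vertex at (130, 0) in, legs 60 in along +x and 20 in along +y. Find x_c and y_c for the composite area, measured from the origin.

Part | A | x̄ᵢ | ȳᵢ | A·x̄ᵢ | A·ȳᵢ
rectangular body | 14300.00 | 65.00 | 55.00 | 929500.00 | 786500.00
semicircular top | 6636.61 | 65.00 | 137.59 | 431379.94 | 913110.93
triangular fin | 600.00 | 150.00 | 6.67 | 90000.00 | 4000.00
Σ | 21536.61 |  |  | 1450879.94 | 1703610.93
x_c = 1450879.94 / 21536.61 = 67.37 in
y_c = 1703610.93 / 21536.61 = 79.10 in

x_c = 67.37 in, y_c = 79.10 in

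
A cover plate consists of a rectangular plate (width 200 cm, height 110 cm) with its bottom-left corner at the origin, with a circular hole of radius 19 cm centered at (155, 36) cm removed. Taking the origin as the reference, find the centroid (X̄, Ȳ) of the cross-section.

plate: A = 200 × 110 = 22000.00, centroid at (100.00, 55.00).
hole: A = −π·19² = -1134.11, centroid at (155.00, 36.00).
ΣA = 20865.89 cm², ΣAX̄ = 2024212.18 cm³, ΣAȲ = 1169171.86 cm³.
X̄ = 2024212.18/20865.89 = 97.01 cm; Ȳ = 1169171.86/20865.89 = 56.03 cm.

X̄ = 97.01 cm, Ȳ = 56.03 cm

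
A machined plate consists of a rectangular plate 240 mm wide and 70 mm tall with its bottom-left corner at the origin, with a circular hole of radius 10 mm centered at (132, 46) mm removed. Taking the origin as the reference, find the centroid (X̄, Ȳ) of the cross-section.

X̄ = 119.77 mm, Ȳ = 34.79 mm

plate: A = 240 × 70 = 16800.00, centroid at (120.00, 35.00).
hole: A = −π·10² = -314.16, centroid at (132.00, 46.00).
ΣA = 16485.84 mm², ΣAX̄ = 1974530.98 mm³, ΣAȲ = 573548.67 mm³.
X̄ = 1974530.98/16485.84 = 119.77 mm; Ȳ = 573548.67/16485.84 = 34.79 mm.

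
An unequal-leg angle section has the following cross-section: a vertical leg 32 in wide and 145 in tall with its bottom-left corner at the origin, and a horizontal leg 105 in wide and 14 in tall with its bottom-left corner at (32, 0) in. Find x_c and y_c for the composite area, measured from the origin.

x_c = 32.48 in, y_c = 56.74 in

Part | A | x̄ᵢ | ȳᵢ | A·x̄ᵢ | A·ȳᵢ
vertical leg | 4640.00 | 16.00 | 72.50 | 74240.00 | 336400.00
horizontal leg | 1470.00 | 84.50 | 7.00 | 124215.00 | 10290.00
Σ | 6110.00 |  |  | 198455.00 | 346690.00
x_c = 198455.00 / 6110.00 = 32.48 in
y_c = 346690.00 / 6110.00 = 56.74 in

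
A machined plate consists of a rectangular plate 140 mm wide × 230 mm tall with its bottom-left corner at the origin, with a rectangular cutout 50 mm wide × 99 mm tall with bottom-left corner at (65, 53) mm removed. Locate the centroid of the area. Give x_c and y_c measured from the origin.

x_c = 66.37 mm, y_c = 117.27 mm

plate: A = 140 × 230 = 32200.00, centroid at (70.00, 115.00).
hole: A = −(50 × 99) = -4950.00, centroid at (90.00, 102.50).
ΣA = 27250.00 mm², ΣAx_c = 1808500.00 mm³, ΣAy_c = 3195625.00 mm³.
x_c = 1808500.00/27250.00 = 66.37 mm; y_c = 3195625.00/27250.00 = 117.27 mm.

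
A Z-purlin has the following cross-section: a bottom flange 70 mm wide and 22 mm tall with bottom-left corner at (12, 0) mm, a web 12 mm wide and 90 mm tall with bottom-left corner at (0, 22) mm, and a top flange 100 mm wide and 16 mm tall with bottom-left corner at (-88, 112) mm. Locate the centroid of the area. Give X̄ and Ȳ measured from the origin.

bottom flange: A = 70 × 22 = 1540.00, centroid at (47.00, 11.00).
web: A = 12 × 90 = 1080.00, centroid at (6.00, 67.00).
top flange: A = 100 × 16 = 1600.00, centroid at (-38.00, 120.00).
ΣA = 4220.00 mm², ΣAX̄ = 18060.00 mm³, ΣAȲ = 281300.00 mm³.
X̄ = 18060.00/4220.00 = 4.28 mm; Ȳ = 281300.00/4220.00 = 66.66 mm.

X̄ = 4.28 mm, Ȳ = 66.66 mm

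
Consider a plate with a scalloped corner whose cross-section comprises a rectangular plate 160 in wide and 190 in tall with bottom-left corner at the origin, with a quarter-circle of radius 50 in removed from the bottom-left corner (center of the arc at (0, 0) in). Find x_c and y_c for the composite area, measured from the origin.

x_c = 84.06 in, y_c = 100.09 in

plate: A = 160 × 190 = 30400.00, centroid at (80.00, 95.00).
removed quarter-circle: A = −¼π·50² = -1963.50, centroid at (21.22, 21.22).
ΣA = 28436.50 in², ΣAx_c = 2390333.33 in³, ΣAy_c = 2846333.33 in³.
x_c = 2390333.33/28436.50 = 84.06 in; y_c = 2846333.33/28436.50 = 100.09 in.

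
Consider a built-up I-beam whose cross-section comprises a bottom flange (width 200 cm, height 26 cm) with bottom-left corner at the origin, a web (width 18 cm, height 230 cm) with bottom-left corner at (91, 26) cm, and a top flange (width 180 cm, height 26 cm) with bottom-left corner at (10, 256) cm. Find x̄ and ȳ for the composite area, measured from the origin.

bottom flange: A = 200 × 26 = 5200.00, centroid at (100.00, 13.00).
web: A = 18 × 230 = 4140.00, centroid at (100.00, 141.00).
top flange: A = 180 × 26 = 4680.00, centroid at (100.00, 269.00).
ΣA = 14020.00 cm², ΣAx̄ = 1402000.00 cm³, ΣAȳ = 1910260.00 cm³.
x̄ = 1402000.00/14020.00 = 100.00 cm; ȳ = 1910260.00/14020.00 = 136.25 cm.

x̄ = 100.00 cm, ȳ = 136.25 cm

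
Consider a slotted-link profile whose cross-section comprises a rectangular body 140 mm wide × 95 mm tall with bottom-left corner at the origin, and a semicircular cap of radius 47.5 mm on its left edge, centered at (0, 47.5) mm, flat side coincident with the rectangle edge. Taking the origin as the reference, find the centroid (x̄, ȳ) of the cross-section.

rectangular body: A = 140 × 95 = 13300.00, centroid at (70.00, 47.50).
semicircular end: A = ½π·47.5² = 3544.11, centroid at (-20.16, 47.50).
ΣA = 16844.11 mm²
ΣAx̄ = (13300.00)(70.00) + (3544.11)(-20.16) = 859552.08 mm³
ΣAȳ = (13300.00)(47.50) + (3544.11)(47.50) = 800095.19 mm³
x̄ = 859552.08 / 16844.11 = 51.03 mm
ȳ = 800095.19 / 16844.11 = 47.50 mm

x̄ = 51.03 mm, ȳ = 47.50 mm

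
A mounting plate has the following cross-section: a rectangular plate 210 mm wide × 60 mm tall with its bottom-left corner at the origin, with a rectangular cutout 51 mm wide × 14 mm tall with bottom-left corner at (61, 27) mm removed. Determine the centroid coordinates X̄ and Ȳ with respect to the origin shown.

Part | A | x̄ᵢ | ȳᵢ | A·x̄ᵢ | A·ȳᵢ
plate | 12600.00 | 105.00 | 30.00 | 1323000.00 | 378000.00
hole | -714.00 | 86.50 | 34.00 | -61761.00 | -24276.00
Σ | 11886.00 |  |  | 1261239.00 | 353724.00
X̄ = 1261239.00 / 11886.00 = 106.11 mm
Ȳ = 353724.00 / 11886.00 = 29.76 mm

X̄ = 106.11 mm, Ȳ = 29.76 mm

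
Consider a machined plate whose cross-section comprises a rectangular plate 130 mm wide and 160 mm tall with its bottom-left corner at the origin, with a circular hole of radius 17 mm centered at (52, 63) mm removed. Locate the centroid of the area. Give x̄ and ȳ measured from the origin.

x̄ = 65.59 mm, ȳ = 80.78 mm

plate: A = 130 × 160 = 20800.00, centroid at (65.00, 80.00).
hole: A = −π·17² = -907.92, centroid at (52.00, 63.00).
ΣA = 19892.08 mm², ΣAx̄ = 1304788.15 mm³, ΣAȳ = 1606801.02 mm³.
x̄ = 1304788.15/19892.08 = 65.59 mm; ȳ = 1606801.02/19892.08 = 80.78 mm.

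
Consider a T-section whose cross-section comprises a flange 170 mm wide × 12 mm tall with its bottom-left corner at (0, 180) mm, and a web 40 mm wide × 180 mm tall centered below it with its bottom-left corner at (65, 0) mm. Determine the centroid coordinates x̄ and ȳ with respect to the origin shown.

x̄ = 85.00 mm, ȳ = 111.19 mm

web: A = 40 × 180 = 7200.00, centroid at (85.00, 90.00).
flange: A = 170 × 12 = 2040.00, centroid at (85.00, 186.00).
ΣA = 9240.00 mm², ΣAx̄ = 785400.00 mm³, ΣAȳ = 1027440.00 mm³.
x̄ = 785400.00/9240.00 = 85.00 mm; ȳ = 1027440.00/9240.00 = 111.19 mm.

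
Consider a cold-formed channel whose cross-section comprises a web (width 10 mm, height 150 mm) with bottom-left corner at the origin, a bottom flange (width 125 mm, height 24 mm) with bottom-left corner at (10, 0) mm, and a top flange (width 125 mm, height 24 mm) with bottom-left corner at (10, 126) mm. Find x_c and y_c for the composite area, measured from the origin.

web: A = 10 × 150 = 1500.00, centroid at (5.00, 75.00).
bottom flange: A = 125 × 24 = 3000.00, centroid at (72.50, 12.00).
top flange: A = 125 × 24 = 3000.00, centroid at (72.50, 138.00).
ΣA = 7500.00 mm²
ΣAx_c = (1500.00)(5.00) + (3000.00)(72.50) + (3000.00)(72.50) = 442500.00 mm³
ΣAy_c = (1500.00)(75.00) + (3000.00)(12.00) + (3000.00)(138.00) = 562500.00 mm³
x_c = 442500.00 / 7500.00 = 59.00 mm
y_c = 562500.00 / 7500.00 = 75.00 mm

x_c = 59.00 mm, y_c = 75.00 mm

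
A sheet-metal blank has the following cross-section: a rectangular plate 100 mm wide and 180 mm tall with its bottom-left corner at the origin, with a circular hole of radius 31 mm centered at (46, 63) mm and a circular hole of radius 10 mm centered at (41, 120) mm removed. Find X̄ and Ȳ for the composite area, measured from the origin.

plate: A = 100 × 180 = 18000.00, centroid at (50.00, 90.00).
hole 1: A = −π·31² = -3019.07, centroid at (46.00, 63.00).
hole 2: A = −π·10² = -314.16, centroid at (41.00, 120.00).
ΣA = 14666.77 mm², ΣAX̄ = 748242.23 mm³, ΣAȲ = 1392099.44 mm³.
X̄ = 748242.23/14666.77 = 51.02 mm; Ȳ = 1392099.44/14666.77 = 94.92 mm.

X̄ = 51.02 mm, Ȳ = 94.92 mm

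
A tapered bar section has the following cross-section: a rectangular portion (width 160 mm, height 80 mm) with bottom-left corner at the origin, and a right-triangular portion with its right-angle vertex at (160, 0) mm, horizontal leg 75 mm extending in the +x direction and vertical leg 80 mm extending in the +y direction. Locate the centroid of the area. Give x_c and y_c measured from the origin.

x_c = 99.94 mm, y_c = 37.47 mm

rectangular portion: A = 160 × 80 = 12800.00, centroid at (80.00, 40.00).
triangular portion: A = ½·75·80 = 3000.00, centroid at (185.00, 26.67).
ΣA = 15800.00 mm², ΣAx_c = 1579000.00 mm³, ΣAy_c = 592000.00 mm³.
x_c = 1579000.00/15800.00 = 99.94 mm; y_c = 592000.00/15800.00 = 37.47 mm.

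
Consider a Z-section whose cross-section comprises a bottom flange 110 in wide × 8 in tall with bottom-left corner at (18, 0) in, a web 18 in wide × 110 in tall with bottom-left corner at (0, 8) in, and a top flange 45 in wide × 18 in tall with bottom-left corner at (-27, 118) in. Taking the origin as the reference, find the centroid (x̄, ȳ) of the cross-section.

Part | A | x̄ᵢ | ȳᵢ | A·x̄ᵢ | A·ȳᵢ
bottom flange | 880.00 | 73.00 | 4.00 | 64240.00 | 3520.00
web | 1980.00 | 9.00 | 63.00 | 17820.00 | 124740.00
top flange | 810.00 | -4.50 | 127.00 | -3645.00 | 102870.00
Σ | 3670.00 |  |  | 78415.00 | 231130.00
x̄ = 78415.00 / 3670.00 = 21.37 in
ȳ = 231130.00 / 3670.00 = 62.98 in

x̄ = 21.37 in, ȳ = 62.98 in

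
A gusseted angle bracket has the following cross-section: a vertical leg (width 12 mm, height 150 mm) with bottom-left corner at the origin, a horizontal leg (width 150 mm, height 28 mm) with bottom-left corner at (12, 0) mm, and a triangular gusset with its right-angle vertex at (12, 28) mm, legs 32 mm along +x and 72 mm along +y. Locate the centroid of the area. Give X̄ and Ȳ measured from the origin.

vertical leg: A = 12 × 150 = 1800.00, centroid at (6.00, 75.00).
horizontal leg: A = 150 × 28 = 4200.00, centroid at (87.00, 14.00).
gusset: A = ½·32·72 = 1152.00, centroid at (22.67, 52.00).
ΣA = 7152.00 mm²
ΣAX̄ = (1800.00)(6.00) + (4200.00)(87.00) + (1152.00)(22.67) = 402312.00 mm³
ΣAȲ = (1800.00)(75.00) + (4200.00)(14.00) + (1152.00)(52.00) = 253704.00 mm³
X̄ = 402312.00 / 7152.00 = 56.25 mm
Ȳ = 253704.00 / 7152.00 = 35.47 mm

X̄ = 56.25 mm, Ȳ = 35.47 mm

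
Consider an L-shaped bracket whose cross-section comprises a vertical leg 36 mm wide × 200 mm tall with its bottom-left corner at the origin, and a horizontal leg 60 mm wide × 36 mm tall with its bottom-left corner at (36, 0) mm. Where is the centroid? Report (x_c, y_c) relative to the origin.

vertical leg: A = 36 × 200 = 7200.00, centroid at (18.00, 100.00).
horizontal leg: A = 60 × 36 = 2160.00, centroid at (66.00, 18.00).
ΣA = 9360.00 mm²
ΣAx_c = (7200.00)(18.00) + (2160.00)(66.00) = 272160.00 mm³
ΣAy_c = (7200.00)(100.00) + (2160.00)(18.00) = 758880.00 mm³
x_c = 272160.00 / 9360.00 = 29.08 mm
y_c = 758880.00 / 9360.00 = 81.08 mm

x_c = 29.08 mm, y_c = 81.08 mm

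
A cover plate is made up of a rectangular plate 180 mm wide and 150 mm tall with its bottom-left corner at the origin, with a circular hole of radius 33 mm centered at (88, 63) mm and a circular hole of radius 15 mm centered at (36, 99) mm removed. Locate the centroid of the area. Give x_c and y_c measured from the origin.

plate: A = 180 × 150 = 27000.00, centroid at (90.00, 75.00).
hole 1: A = −π·33² = -3421.19, centroid at (88.00, 63.00).
hole 2: A = −π·15² = -706.86, centroid at (36.00, 99.00).
ΣA = 22871.95 mm²
ΣAx_c = (27000.00)(90.00) + (-3421.19)(88.00) + (-706.86)(36.00) = 2103487.99 mm³
ΣAy_c = (27000.00)(75.00) + (-3421.19)(63.00) + (-706.86)(99.00) = 1739485.78 mm³
x_c = 2103487.99 / 22871.95 = 91.97 mm
y_c = 1739485.78 / 22871.95 = 76.05 mm

x_c = 91.97 mm, y_c = 76.05 mm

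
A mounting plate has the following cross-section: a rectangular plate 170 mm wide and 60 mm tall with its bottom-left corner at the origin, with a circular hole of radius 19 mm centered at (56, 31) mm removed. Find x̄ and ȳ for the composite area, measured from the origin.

x̄ = 88.63 mm, ȳ = 29.87 mm

plate: A = 170 × 60 = 10200.00, centroid at (85.00, 30.00).
hole: A = −π·19² = -1134.11, centroid at (56.00, 31.00).
ΣA = 9065.89 mm²
ΣAx̄ = (10200.00)(85.00) + (-1134.11)(56.00) = 803489.56 mm³
ΣAȳ = (10200.00)(30.00) + (-1134.11)(31.00) = 270842.44 mm³
x̄ = 803489.56 / 9065.89 = 88.63 mm
ȳ = 270842.44 / 9065.89 = 29.87 mm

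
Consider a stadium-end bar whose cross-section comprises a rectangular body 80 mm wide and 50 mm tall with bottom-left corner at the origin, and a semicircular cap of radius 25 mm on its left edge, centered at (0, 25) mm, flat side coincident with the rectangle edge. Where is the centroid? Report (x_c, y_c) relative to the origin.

rectangular body: A = 80 × 50 = 4000.00, centroid at (40.00, 25.00).
semicircular end: A = ½π·25² = 981.75, centroid at (-10.61, 25.00).
ΣA = 4981.75 mm²
ΣAx_c = (4000.00)(40.00) + (981.75)(-10.61) = 149583.33 mm³
ΣAy_c = (4000.00)(25.00) + (981.75)(25.00) = 124543.69 mm³
x_c = 149583.33 / 4981.75 = 30.03 mm
y_c = 124543.69 / 4981.75 = 25.00 mm

x_c = 30.03 mm, y_c = 25.00 mm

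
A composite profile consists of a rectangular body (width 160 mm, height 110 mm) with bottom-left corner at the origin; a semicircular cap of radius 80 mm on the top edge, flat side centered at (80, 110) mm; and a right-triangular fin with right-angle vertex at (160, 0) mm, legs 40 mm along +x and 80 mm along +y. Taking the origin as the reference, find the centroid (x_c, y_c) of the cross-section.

x_c = 85.10 mm, y_c = 84.02 mm

rectangular body: A = 160 × 110 = 17600.00, centroid at (80.00, 55.00).
semicircular top: A = ½π·80² = 10053.10, centroid at (80.00, 143.95).
triangular fin: A = ½·40·80 = 1600.00, centroid at (173.33, 26.67).
ΣA = 29253.10 mm², ΣAx_c = 2489581.05 mm³, ΣAy_c = 2457840.61 mm³.
x_c = 2489581.05/29253.10 = 85.10 mm; y_c = 2457840.61/29253.10 = 84.02 mm.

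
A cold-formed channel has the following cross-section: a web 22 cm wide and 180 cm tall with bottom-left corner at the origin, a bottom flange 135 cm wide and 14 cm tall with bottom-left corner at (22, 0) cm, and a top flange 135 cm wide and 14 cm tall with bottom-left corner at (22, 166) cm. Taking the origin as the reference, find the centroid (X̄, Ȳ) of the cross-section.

X̄ = 49.34 cm, Ȳ = 90.00 cm

web: A = 22 × 180 = 3960.00, centroid at (11.00, 90.00).
bottom flange: A = 135 × 14 = 1890.00, centroid at (89.50, 7.00).
top flange: A = 135 × 14 = 1890.00, centroid at (89.50, 173.00).
ΣA = 7740.00 cm²
ΣAX̄ = (3960.00)(11.00) + (1890.00)(89.50) + (1890.00)(89.50) = 381870.00 cm³
ΣAȲ = (3960.00)(90.00) + (1890.00)(7.00) + (1890.00)(173.00) = 696600.00 cm³
X̄ = 381870.00 / 7740.00 = 49.34 cm
Ȳ = 696600.00 / 7740.00 = 90.00 cm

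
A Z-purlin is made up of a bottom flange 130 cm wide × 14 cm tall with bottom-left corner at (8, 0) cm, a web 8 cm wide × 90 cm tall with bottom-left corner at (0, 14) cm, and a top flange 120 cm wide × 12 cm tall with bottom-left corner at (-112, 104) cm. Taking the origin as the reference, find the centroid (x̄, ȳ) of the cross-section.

x̄ = 15.29 cm, ȳ = 53.67 cm

bottom flange: A = 130 × 14 = 1820.00, centroid at (73.00, 7.00).
web: A = 8 × 90 = 720.00, centroid at (4.00, 59.00).
top flange: A = 120 × 12 = 1440.00, centroid at (-52.00, 110.00).
ΣA = 3980.00 cm², ΣAx̄ = 60860.00 cm³, ΣAȳ = 213620.00 cm³.
x̄ = 60860.00/3980.00 = 15.29 cm; ȳ = 213620.00/3980.00 = 53.67 cm.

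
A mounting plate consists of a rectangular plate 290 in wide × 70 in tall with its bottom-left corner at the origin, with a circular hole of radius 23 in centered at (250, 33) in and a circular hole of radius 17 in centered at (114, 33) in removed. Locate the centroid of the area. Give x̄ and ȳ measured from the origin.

plate: A = 290 × 70 = 20300.00, centroid at (145.00, 35.00).
hole 1: A = −π·23² = -1661.90, centroid at (250.00, 33.00).
hole 2: A = −π·17² = -907.92, centroid at (114.00, 33.00).
ΣA = 17730.18 in²
ΣAx̄ = (20300.00)(145.00) + (-1661.90)(250.00) + (-907.92)(114.00) = 2424521.46 in³
ΣAȳ = (20300.00)(35.00) + (-1661.90)(33.00) + (-907.92)(33.00) = 625695.85 in³
x̄ = 2424521.46 / 17730.18 = 136.75 in
ȳ = 625695.85 / 17730.18 = 35.29 in

x̄ = 136.75 in, ȳ = 35.29 in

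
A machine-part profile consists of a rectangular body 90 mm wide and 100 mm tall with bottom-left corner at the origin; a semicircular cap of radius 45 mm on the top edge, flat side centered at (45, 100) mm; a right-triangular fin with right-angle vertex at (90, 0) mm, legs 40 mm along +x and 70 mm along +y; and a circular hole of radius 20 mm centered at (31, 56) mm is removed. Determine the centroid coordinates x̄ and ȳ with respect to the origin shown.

Part | A | x̄ᵢ | ȳᵢ | A·x̄ᵢ | A·ȳᵢ
rectangular body | 9000.00 | 45.00 | 50.00 | 405000.00 | 450000.00
semicircular top | 3180.86 | 45.00 | 119.10 | 143138.82 | 378836.26
triangular fin | 1400.00 | 103.33 | 23.33 | 144666.67 | 32666.67
hole | -1256.64 | 31.00 | 56.00 | -38955.75 | -70371.68
Σ | 12324.23 |  |  | 653849.73 | 791131.25
x̄ = 653849.73 / 12324.23 = 53.05 mm
ȳ = 791131.25 / 12324.23 = 64.19 mm

x̄ = 53.05 mm, ȳ = 64.19 mm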